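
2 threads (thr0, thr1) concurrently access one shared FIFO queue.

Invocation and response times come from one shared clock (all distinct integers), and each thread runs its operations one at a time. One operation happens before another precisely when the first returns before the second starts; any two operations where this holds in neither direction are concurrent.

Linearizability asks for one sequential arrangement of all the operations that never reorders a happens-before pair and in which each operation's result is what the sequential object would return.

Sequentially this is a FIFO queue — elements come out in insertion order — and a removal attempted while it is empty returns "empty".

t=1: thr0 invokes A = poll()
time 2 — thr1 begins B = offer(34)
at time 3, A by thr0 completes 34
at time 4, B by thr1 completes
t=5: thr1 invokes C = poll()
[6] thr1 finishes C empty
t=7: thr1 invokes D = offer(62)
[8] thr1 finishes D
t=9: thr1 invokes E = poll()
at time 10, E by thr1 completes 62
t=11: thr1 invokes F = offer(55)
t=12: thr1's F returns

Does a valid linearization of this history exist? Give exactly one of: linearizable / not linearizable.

linearizable

a witness: B, A, C, D, E, F
1. B offer(34), leaving queue <34>
2. A poll() → 34, leaving queue <>
3. C poll() → empty, leaving queue <>
4. D offer(62), leaving queue <62>
5. E poll() → 62, leaving queue <>
6. F offer(55), leaving queue <55>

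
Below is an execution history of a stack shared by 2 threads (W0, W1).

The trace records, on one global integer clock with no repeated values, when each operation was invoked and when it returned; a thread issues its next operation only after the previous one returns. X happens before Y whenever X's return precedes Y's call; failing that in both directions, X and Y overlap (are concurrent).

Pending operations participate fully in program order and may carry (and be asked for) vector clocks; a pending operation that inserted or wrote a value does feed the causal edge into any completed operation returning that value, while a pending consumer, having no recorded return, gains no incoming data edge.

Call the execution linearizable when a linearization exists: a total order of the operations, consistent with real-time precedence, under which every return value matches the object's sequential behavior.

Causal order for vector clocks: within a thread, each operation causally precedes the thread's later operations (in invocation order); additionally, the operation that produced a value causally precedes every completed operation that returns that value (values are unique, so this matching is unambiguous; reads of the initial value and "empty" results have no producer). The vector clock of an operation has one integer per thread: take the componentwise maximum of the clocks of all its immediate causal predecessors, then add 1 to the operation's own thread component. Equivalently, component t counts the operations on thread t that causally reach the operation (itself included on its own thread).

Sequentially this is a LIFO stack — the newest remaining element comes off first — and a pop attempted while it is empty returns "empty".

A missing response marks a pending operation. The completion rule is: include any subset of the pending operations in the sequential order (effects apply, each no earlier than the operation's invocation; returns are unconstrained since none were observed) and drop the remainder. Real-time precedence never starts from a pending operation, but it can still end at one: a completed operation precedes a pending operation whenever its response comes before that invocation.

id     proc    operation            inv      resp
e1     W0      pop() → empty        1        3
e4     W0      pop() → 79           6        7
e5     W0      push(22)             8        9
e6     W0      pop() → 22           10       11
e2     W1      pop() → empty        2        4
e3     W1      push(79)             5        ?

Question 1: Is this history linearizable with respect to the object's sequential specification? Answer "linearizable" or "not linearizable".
linearizable

a witness: e1, e2, e3, e4, e5, e6
1. e1 pop() → empty, leaving stack <>
2. e2 pop() → empty, leaving stack <>
3. e3 push(79) (pending, included), leaving stack <79>
4. e4 pop() → 79, leaving stack <>
5. e5 push(22), leaving stack <22>
6. e6 pop() → 22, leaving stack <>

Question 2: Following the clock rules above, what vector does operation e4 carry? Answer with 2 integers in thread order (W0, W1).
(2, 2)

no predecessors for e2 (invoked 2): W1 increments from zero → (0, 1)
no predecessors for e1 (invoked 1): W0 increments from zero → (1, 0)
e3, invoked 5, takes VC(e2)=(0, 1) under max, adds 1 for W1 → (0, 2)
e4, invoked 6, takes VC(e1)=(1, 0), VC(e3)=(0, 2) under max, adds 1 for W0 → (2, 2)
e5, invoked 8, takes VC(e4)=(2, 2) under max, adds 1 for W0 → (3, 2)
e6, invoked 10, takes VC(e5)=(3, 2) under max, adds 1 for W0 → (4, 2)
target: VC(e4) = (2, 2)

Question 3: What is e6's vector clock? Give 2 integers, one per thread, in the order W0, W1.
(4, 2)

e2, invoked 2, has no incoming edges; only W1's bump applies → (0, 1)
e1, invoked 1, has no incoming edges; only W0's bump applies → (1, 0)
VC(e3, invoked at 5): max of VC(e2)=(0, 1), then +1 on thread W1 → (0, 2)
VC(e4, invoked at 6): max of VC(e1)=(1, 0), VC(e3)=(0, 2), then +1 on thread W0 → (2, 2)
VC(e5, invoked at 8): max of VC(e4)=(2, 2), then +1 on thread W0 → (3, 2)
VC(e6, invoked at 10): max of VC(e5)=(3, 2), then +1 on thread W0 → (4, 2)
target: VC(e6) = (4, 2)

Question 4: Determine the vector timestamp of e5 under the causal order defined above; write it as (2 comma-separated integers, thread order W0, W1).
(3, 2)

invoked at 2, e2 has no predecessors; its own W1 bump gives (0, 1)
invoked at 1, e1 has no predecessors; its own W0 bump gives (1, 0)
e3 (invocation 5): componentwise max over VC(e2)=(0, 1), +1 at W1, giving (0, 2)
e4 (invocation 6): componentwise max over VC(e1)=(1, 0), VC(e3)=(0, 2), +1 at W0, giving (2, 2)
e5 (invocation 8): componentwise max over VC(e4)=(2, 2), +1 at W0, giving (3, 2)
e6 (invocation 10): componentwise max over VC(e5)=(3, 2), +1 at W0, giving (4, 2)
target: VC(e5) = (3, 2)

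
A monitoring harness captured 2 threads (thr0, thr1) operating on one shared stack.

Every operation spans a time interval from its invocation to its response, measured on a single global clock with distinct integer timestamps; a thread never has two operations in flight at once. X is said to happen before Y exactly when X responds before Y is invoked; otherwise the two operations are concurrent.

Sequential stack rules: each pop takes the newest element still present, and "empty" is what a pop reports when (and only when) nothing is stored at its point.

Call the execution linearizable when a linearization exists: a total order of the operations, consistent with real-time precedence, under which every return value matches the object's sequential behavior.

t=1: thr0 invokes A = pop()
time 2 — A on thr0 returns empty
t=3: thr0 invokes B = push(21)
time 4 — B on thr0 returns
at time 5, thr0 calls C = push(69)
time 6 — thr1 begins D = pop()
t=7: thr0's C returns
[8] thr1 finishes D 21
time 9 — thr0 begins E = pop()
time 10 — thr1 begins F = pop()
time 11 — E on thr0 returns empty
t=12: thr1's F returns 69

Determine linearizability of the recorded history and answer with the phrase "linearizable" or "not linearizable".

linearizable

a witness: A, B, D, C, F, E
step 1: A pop() → empty — stack <>
step 2: B push(21) — stack <21>
step 3: D pop() → 21 — stack <>
step 4: C push(69) — stack <69>
step 5: F pop() → 69 — stack <>
step 6: E pop() → empty — stack <>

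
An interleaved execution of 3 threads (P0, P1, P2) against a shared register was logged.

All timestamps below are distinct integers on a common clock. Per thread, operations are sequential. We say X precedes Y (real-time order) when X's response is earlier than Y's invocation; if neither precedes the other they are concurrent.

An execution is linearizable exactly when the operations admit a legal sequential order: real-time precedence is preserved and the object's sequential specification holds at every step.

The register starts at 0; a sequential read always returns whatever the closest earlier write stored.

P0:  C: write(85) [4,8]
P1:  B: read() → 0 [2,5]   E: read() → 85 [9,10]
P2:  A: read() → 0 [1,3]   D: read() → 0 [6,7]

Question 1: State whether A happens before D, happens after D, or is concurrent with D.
A spans [1,3], D spans [6,7]
resp(A)=3 < inv(D)=6

before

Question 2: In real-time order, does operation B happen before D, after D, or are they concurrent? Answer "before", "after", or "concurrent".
B spans [2,5], D spans [6,7]
resp(B)=5 < inv(D)=6

before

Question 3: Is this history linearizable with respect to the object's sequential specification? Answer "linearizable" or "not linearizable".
one valid linearization: A, B, D, C, E
after step 1 (A read() → 0): value 0
after step 2 (B read() → 0): value 0
after step 3 (D read() → 0): value 0
after step 4 (C write(85)): value 85
after step 5 (E read() → 85): value 85

linearizable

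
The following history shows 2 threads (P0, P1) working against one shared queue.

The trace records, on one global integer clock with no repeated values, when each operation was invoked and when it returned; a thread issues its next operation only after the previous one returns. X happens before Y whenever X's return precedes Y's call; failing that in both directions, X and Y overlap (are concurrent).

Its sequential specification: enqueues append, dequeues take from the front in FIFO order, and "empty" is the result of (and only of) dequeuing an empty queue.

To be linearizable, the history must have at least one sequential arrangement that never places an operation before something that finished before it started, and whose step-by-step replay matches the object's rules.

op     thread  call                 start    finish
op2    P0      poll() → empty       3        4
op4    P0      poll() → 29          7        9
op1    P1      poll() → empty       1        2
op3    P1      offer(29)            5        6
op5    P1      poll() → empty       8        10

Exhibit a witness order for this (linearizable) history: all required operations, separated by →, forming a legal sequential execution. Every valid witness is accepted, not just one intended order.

1. op1 poll() → empty, leaving queue <>
2. op2 poll() → empty, leaving queue <>
3. op3 offer(29), leaving queue <29>
4. op4 poll() → 29, leaving queue <>
5. op5 poll() → empty, leaving queue <>

op1 → op2 → op3 → op4 → op5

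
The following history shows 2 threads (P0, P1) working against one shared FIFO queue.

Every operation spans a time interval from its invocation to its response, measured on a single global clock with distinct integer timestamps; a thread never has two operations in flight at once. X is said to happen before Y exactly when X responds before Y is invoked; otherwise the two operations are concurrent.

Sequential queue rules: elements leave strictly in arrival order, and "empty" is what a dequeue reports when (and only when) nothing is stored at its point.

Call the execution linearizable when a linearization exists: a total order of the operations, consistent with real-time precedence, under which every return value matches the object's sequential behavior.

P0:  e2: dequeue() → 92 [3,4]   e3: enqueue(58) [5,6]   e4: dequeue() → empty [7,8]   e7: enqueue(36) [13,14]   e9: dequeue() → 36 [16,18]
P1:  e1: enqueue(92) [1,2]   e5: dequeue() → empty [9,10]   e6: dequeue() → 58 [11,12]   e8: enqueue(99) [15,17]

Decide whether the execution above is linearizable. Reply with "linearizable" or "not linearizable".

not linearizable

through event 7 a valid linearization exists; event 8 (e4 responding at time 8) ends that
one real-time candidate order over the 4 completed operations — the FIFO queue replay rejects it
for example e1, e2, e3, e4 fails at step 4: e4 dequeue() → empty is not legal there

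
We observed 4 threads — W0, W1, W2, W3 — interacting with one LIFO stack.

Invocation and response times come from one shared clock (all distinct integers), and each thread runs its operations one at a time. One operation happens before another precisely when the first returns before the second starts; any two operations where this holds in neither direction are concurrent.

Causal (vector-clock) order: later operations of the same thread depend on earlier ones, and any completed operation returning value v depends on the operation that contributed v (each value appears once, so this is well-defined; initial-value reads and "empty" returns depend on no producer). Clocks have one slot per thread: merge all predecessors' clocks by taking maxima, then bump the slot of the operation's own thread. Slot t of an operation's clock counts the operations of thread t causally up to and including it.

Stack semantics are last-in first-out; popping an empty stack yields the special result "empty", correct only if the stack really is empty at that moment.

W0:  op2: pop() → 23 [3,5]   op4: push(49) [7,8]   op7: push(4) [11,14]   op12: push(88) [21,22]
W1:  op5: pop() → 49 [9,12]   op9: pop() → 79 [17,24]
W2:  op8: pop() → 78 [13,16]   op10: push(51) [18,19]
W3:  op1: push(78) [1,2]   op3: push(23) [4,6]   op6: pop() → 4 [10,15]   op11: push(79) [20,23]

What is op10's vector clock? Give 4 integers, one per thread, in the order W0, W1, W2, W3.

invoked at 1, op1 has no predecessors; its own W3 bump gives (0, 0, 0, 1)
op3, invoked 4, takes VC(op1)=(0, 0, 0, 1) under max, adds 1 for W3 → (0, 0, 0, 2)
op8, invoked 13, takes VC(op1)=(0, 0, 0, 1) under max, adds 1 for W2 → (0, 0, 1, 1)
op10, invoked 18, takes VC(op8)=(0, 0, 1, 1) under max, adds 1 for W2 → (0, 0, 2, 1)
op2, invoked 3, takes VC(op3)=(0, 0, 0, 2) under max, adds 1 for W0 → (1, 0, 0, 2)
op4, invoked 7, takes VC(op2)=(1, 0, 0, 2) under max, adds 1 for W0 → (2, 0, 0, 2)
op5, invoked 9, takes VC(op4)=(2, 0, 0, 2) under max, adds 1 for W1 → (2, 1, 0, 2)
op7, invoked 11, takes VC(op4)=(2, 0, 0, 2) under max, adds 1 for W0 → (3, 0, 0, 2)
op6, invoked 10, takes VC(op3)=(0, 0, 0, 2), VC(op7)=(3, 0, 0, 2) under max, adds 1 for W3 → (3, 0, 0, 3)
op12, invoked 21, takes VC(op7)=(3, 0, 0, 2) under max, adds 1 for W0 → (4, 0, 0, 2)
op11, invoked 20, takes VC(op6)=(3, 0, 0, 3) under max, adds 1 for W3 → (3, 0, 0, 4)
op9, invoked 17, takes VC(op5)=(2, 1, 0, 2), VC(op11)=(3, 0, 0, 4) under max, adds 1 for W1 → (3, 2, 0, 4)
target: VC(op10) = (0, 0, 2, 1)

(0, 0, 2, 1)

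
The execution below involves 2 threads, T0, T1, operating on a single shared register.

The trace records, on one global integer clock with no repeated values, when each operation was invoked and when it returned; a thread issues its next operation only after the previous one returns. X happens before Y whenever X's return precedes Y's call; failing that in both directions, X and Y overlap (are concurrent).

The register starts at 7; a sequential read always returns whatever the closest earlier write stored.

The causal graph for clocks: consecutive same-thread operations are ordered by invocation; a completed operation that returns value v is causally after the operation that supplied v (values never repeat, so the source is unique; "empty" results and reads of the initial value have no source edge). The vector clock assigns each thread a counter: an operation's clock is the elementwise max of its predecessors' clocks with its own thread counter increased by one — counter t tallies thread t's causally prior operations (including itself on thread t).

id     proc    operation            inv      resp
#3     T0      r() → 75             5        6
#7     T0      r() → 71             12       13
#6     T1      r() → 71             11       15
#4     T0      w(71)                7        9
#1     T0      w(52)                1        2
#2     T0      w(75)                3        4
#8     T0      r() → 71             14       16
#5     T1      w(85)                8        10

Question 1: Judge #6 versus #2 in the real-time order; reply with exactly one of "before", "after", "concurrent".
#6 spans [11,15], #2 spans [3,4]
resp(#2)=4 < inv(#6)=11

after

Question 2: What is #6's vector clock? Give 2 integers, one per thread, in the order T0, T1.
root op #5, invoked 8: fresh clock plus T1's own tick → (0, 1)
root op #1, invoked 1: fresh clock plus T0's own tick → (1, 0)
merge at #2 (invoked 3): VC(#1)=(1, 0), own-thread bump on T0 → (2, 0)
merge at #3 (invoked 5): VC(#2)=(2, 0), own-thread bump on T0 → (3, 0)
merge at #4 (invoked 7): VC(#3)=(3, 0), own-thread bump on T0 → (4, 0)
merge at #7 (invoked 12): VC(#4)=(4, 0), own-thread bump on T0 → (5, 0)
merge at #6 (invoked 11): VC(#4)=(4, 0), VC(#5)=(0, 1), own-thread bump on T1 → (4, 2)
merge at #8 (invoked 14): VC(#4)=(4, 0), VC(#7)=(5, 0), own-thread bump on T0 → (6, 0)
target: VC(#6) = (4, 2)

(4, 2)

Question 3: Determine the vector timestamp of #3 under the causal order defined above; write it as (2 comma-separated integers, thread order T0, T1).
VC(#5, invoked at 8): no causal predecessors; +1 on T1 → (0, 1)
VC(#1, invoked at 1): no causal predecessors; +1 on T0 → (1, 0)
#2, invoked 3, takes VC(#1)=(1, 0) under max, adds 1 for T0 → (2, 0)
#3, invoked 5, takes VC(#2)=(2, 0) under max, adds 1 for T0 → (3, 0)
#4, invoked 7, takes VC(#3)=(3, 0) under max, adds 1 for T0 → (4, 0)
#7, invoked 12, takes VC(#4)=(4, 0) under max, adds 1 for T0 → (5, 0)
#6, invoked 11, takes VC(#4)=(4, 0), VC(#5)=(0, 1) under max, adds 1 for T1 → (4, 2)
#8, invoked 14, takes VC(#4)=(4, 0), VC(#7)=(5, 0) under max, adds 1 for T0 → (6, 0)
target: VC(#3) = (3, 0)

(3, 0)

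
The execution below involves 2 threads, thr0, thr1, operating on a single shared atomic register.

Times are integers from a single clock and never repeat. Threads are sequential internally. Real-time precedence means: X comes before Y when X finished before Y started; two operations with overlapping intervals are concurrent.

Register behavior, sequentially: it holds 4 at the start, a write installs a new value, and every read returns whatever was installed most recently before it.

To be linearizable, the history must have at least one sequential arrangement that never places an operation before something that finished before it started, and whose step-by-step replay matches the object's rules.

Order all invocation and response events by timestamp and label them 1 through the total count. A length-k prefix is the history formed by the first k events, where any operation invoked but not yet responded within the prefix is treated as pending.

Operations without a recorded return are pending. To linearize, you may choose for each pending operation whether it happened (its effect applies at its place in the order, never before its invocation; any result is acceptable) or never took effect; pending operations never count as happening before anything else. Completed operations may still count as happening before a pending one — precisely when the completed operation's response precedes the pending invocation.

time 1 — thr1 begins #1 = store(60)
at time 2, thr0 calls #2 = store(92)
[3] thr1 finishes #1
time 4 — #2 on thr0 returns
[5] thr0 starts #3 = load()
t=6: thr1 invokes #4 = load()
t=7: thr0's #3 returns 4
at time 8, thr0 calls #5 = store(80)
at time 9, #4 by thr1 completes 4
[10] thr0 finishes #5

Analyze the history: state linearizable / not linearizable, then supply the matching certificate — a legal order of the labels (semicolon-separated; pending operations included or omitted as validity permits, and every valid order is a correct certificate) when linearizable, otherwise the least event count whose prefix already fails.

not linearizable — minimal violating prefix: 7 events

the violation lands at event 7, #3's response at time 7: events 1..6 linearize, events 1..7 do not
3 completed operations, 2 real-time-consistent orders — every atomic register replay fails
every completion of the 1 pending operation (#4) was checked; none linearizes
e.g. #1, #2, #3 (pending dropped): illegal at step 3, since #3 load() → 4 cannot apply there
e.g. #2, #1, #3 (pending dropped): illegal at step 3, since #3 load() → 4 cannot apply there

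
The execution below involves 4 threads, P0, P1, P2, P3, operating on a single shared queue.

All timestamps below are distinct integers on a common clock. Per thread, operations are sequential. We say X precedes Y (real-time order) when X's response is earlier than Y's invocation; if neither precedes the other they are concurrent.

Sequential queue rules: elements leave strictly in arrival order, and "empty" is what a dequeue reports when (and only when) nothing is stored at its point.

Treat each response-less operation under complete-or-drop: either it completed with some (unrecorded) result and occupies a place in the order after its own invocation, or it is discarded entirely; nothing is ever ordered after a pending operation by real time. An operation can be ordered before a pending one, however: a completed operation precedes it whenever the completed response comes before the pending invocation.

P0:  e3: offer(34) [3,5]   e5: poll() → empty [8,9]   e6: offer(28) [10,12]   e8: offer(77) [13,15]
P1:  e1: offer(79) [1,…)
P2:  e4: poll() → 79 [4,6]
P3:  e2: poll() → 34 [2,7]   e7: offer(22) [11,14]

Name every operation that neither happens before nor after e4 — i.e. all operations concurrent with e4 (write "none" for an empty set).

overlap test against e4 [4,6]: concurrent iff the interval meets 4..6
e1 [1,…): concurrent
e2 [2,7]: concurrent
e3 [3,5]: concurrent
e5 [8,9]: after
e6 [10,12]: after
e7 [11,14]: after
e8 [13,15]: after

e1, e2, e3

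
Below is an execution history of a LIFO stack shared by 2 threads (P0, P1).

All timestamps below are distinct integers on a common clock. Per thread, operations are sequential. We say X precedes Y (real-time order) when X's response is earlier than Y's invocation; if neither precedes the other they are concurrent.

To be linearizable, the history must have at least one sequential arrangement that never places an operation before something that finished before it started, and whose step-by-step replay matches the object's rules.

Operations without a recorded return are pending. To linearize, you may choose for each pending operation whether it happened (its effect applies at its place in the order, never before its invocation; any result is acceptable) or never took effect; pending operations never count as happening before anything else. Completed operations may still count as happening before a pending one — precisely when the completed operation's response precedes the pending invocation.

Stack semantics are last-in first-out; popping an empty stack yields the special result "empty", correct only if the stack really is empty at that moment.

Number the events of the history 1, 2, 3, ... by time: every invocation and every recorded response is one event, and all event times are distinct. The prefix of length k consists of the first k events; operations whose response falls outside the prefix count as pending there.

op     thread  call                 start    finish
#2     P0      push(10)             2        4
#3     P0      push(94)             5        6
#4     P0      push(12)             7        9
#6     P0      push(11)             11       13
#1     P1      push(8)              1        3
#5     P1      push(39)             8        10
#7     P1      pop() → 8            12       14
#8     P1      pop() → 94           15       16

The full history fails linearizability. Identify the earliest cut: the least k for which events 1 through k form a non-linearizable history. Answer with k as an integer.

events 1..13 are linearizable, e.g. via #1, #2, #3, #4, #5, #6:
step 1: #1 push(8) — stack <8>
step 2: #2 push(10) — stack <8,10>
step 3: #3 push(94) — stack <8,10,94>
step 4: #4 push(12) — stack <8,10,94,12>
step 5: #5 push(39) — stack <8,10,94,12,39>
step 6: #6 push(11) — stack <8,10,94,12,39,11>
include event 14 — #7 responding at 14 — and every candidate order breaks
one such order, #1, #2, #3, #4, #5, #6, #7, breaks at step 7 where #7 pop() → 8 is illegal
one such order, #1, #2, #3, #4, #5, #7, #6, breaks at step 6 where #7 pop() → 8 is illegal

14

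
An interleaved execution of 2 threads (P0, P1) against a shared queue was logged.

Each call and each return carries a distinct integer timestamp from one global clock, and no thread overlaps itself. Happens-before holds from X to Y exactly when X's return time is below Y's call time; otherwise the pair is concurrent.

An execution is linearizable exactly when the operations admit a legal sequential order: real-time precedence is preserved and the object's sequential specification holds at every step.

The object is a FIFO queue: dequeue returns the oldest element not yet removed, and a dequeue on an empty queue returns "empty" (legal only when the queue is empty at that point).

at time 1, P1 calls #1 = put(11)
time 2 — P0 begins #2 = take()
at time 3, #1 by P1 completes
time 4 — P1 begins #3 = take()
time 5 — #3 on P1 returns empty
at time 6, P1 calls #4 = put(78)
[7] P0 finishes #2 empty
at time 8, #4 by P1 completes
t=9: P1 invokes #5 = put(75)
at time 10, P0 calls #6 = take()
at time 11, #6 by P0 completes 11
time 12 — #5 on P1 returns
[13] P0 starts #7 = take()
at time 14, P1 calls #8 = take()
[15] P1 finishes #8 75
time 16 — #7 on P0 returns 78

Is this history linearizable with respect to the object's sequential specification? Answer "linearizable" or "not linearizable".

not linearizable

the violation lands at event 7, #2's response at time 7: events 1..6 linearize, events 1..7 do not
the 3 completed operations admit 3 real-time orders; each fails the queue replay
every completion of the 1 pending operation (#4) was checked; none linearizes
take #1, #2, #3 (pending dropped): step 2 already fails, because #2 take() → empty cannot occur there
take #1, #3, #2 (pending dropped): step 2 already fails, because #3 take() → empty cannot occur there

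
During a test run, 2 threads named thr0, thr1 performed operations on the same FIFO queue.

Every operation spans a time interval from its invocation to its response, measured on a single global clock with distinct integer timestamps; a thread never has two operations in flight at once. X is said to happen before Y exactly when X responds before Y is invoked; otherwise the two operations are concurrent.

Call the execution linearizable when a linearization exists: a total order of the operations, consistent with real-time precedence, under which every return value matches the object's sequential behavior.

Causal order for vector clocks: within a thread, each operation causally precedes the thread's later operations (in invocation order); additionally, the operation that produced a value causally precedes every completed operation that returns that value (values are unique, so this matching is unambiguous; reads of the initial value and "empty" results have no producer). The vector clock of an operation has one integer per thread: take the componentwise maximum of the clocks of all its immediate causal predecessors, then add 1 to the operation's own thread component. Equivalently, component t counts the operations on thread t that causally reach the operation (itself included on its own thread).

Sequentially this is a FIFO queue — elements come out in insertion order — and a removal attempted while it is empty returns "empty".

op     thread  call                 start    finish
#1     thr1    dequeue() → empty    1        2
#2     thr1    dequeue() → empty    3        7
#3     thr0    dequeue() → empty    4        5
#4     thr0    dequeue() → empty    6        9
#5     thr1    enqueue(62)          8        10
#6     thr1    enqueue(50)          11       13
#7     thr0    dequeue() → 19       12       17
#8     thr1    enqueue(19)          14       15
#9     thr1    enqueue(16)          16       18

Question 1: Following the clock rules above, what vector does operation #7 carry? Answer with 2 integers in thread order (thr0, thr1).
root op #1, invoked 1: fresh clock plus thr1's own tick → (0, 1)
root op #3, invoked 4: fresh clock plus thr0's own tick → (1, 0)
from VC(#1)=(0, 1), #2 (invoked 3) maxes components and bumps thr1 → (0, 2)
from VC(#3)=(1, 0), #4 (invoked 6) maxes components and bumps thr0 → (2, 0)
from VC(#2)=(0, 2), #5 (invoked 8) maxes components and bumps thr1 → (0, 3)
from VC(#5)=(0, 3), #6 (invoked 11) maxes components and bumps thr1 → (0, 4)
from VC(#6)=(0, 4), #8 (invoked 14) maxes components and bumps thr1 → (0, 5)
from VC(#8)=(0, 5), #9 (invoked 16) maxes components and bumps thr1 → (0, 6)
from VC(#4)=(2, 0), VC(#8)=(0, 5), #7 (invoked 12) maxes components and bumps thr0 → (3, 5)
target: VC(#7) = (3, 5)

(3, 5)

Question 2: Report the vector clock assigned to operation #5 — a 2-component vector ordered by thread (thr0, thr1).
#1 (invocation 1): nothing precedes it; thr1's component alone gives (0, 1)
#3 (invocation 4): nothing precedes it; thr0's component alone gives (1, 0)
#2 (invocation 3): componentwise max over VC(#1)=(0, 1), +1 at thr1, giving (0, 2)
#4 (invocation 6): componentwise max over VC(#3)=(1, 0), +1 at thr0, giving (2, 0)
#5 (invocation 8): componentwise max over VC(#2)=(0, 2), +1 at thr1, giving (0, 3)
#6 (invocation 11): componentwise max over VC(#5)=(0, 3), +1 at thr1, giving (0, 4)
#8 (invocation 14): componentwise max over VC(#6)=(0, 4), +1 at thr1, giving (0, 5)
#9 (invocation 16): componentwise max over VC(#8)=(0, 5), +1 at thr1, giving (0, 6)
#7 (invocation 12): componentwise max over VC(#4)=(2, 0), VC(#8)=(0, 5), +1 at thr0, giving (3, 5)
target: VC(#5) = (0, 3)

(0, 3)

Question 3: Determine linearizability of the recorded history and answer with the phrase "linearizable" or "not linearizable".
through event 16 a valid linearization exists; event 17 (#7 responding at time 17) ends that
real-time-consistent orders of the 8 completed operations: 15 — all fail the FIFO queue replay
no completion choice of the 1 pending operation (#9) rescues it — every subset was tried
take #1, #2, #3, #4, #5, #6, #7, #8 (pending dropped): step 7 already fails, because #7 dequeue() → 19 cannot occur there
take #1, #2, #3, #4, #5, #6, #8, #7 (pending dropped): step 8 already fails, because #7 dequeue() → 19 cannot occur there

not linearizable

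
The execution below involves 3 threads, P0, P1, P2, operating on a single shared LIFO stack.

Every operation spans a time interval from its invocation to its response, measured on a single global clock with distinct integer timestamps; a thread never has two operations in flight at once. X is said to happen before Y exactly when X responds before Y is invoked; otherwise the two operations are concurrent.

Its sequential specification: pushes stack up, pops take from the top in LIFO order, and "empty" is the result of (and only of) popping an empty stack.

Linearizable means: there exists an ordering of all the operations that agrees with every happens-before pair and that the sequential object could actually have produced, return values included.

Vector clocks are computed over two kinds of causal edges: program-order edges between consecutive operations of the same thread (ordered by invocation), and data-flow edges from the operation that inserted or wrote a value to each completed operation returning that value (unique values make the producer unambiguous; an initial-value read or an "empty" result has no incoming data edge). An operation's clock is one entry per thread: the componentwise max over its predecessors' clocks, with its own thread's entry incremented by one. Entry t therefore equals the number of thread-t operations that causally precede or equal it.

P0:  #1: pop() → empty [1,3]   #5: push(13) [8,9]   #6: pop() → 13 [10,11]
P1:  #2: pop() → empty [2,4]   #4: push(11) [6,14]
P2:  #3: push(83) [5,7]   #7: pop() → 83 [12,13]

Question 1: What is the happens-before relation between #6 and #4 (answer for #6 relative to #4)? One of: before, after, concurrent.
#6 spans [10,11], #4 spans [6,14]
the intervals overlap in both directions

concurrent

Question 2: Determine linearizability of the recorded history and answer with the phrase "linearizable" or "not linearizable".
witness order: #1, #2, #3, #5, #6, #7, #4
after step 1 (#1 pop() → empty): stack <>
after step 2 (#2 pop() → empty): stack <>
after step 3 (#3 push(83)): stack <83>
after step 4 (#5 push(13)): stack <83,13>
after step 5 (#6 pop() → 13): stack <83>
after step 6 (#7 pop() → 83): stack <>
after step 7 (#4 push(11)): stack <11>

linearizable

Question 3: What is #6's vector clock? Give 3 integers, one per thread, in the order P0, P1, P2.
#3, invoked 5, has no incoming edges; only P2's bump applies → (0, 0, 1)
#2, invoked 2, has no incoming edges; only P1's bump applies → (0, 1, 0)
#1, invoked 1, has no incoming edges; only P0's bump applies → (1, 0, 0)
from VC(#3)=(0, 0, 1), #7 (invoked 12) maxes components and bumps P2 → (0, 0, 2)
from VC(#2)=(0, 1, 0), #4 (invoked 6) maxes components and bumps P1 → (0, 2, 0)
from VC(#1)=(1, 0, 0), #5 (invoked 8) maxes components and bumps P0 → (2, 0, 0)
from VC(#5)=(2, 0, 0), #6 (invoked 10) maxes components and bumps P0 → (3, 0, 0)
target: VC(#6) = (3, 0, 0)

(3, 0, 0)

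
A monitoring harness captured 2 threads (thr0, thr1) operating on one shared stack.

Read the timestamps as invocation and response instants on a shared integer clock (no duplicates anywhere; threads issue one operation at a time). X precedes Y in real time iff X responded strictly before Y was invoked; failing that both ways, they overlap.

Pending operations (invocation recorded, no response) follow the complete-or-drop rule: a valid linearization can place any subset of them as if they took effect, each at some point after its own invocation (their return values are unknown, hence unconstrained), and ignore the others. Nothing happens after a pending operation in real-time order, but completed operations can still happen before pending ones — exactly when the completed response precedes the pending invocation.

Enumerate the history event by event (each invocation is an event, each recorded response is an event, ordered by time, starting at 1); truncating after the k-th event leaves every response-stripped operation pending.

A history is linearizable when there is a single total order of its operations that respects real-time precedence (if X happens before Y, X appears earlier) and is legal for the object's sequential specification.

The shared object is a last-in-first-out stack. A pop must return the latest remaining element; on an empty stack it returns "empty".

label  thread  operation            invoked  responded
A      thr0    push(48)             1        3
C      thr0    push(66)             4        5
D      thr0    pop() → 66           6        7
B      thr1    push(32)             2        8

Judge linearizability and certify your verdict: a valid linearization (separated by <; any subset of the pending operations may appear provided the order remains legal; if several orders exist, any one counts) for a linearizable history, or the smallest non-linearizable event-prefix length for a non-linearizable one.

linearizable — witness: A < B < C < D

1. A push(48), leaving stack <48>
2. B push(32), leaving stack <48,32>
3. C push(66), leaving stack <48,32,66>
4. D pop() → 66, leaving stack <48,32>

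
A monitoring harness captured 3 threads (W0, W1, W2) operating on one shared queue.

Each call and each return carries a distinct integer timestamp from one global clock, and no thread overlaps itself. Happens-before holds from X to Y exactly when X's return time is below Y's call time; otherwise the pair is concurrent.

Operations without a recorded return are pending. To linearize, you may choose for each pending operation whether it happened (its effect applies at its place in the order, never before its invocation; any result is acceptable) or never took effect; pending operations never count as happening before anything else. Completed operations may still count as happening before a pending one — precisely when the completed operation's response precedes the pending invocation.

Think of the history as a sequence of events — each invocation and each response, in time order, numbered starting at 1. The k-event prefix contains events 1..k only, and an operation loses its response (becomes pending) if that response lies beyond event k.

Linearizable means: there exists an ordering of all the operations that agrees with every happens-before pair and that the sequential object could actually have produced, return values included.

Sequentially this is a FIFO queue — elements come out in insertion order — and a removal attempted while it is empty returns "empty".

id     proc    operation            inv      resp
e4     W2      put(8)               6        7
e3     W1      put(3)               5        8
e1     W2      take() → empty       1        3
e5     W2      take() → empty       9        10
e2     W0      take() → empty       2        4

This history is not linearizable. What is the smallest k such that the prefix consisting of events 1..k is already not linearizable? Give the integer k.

10

one valid order for events 1..9 is e1, e2, e3, e4:
after step 1 (e1 take() → empty): queue <>
after step 2 (e2 take() → empty): queue <>
after step 3 (e3 put(3)): queue <3>
after step 4 (e4 put(8)): queue <3,8>
event 10 — e5's response, time 10 — after it, nothing linearizes
take e1, e2, e3, e4, e5: step 5 already fails, because e5 take() → empty cannot occur there
take e1, e2, e4, e3, e5: step 5 already fails, because e5 take() → empty cannot occur there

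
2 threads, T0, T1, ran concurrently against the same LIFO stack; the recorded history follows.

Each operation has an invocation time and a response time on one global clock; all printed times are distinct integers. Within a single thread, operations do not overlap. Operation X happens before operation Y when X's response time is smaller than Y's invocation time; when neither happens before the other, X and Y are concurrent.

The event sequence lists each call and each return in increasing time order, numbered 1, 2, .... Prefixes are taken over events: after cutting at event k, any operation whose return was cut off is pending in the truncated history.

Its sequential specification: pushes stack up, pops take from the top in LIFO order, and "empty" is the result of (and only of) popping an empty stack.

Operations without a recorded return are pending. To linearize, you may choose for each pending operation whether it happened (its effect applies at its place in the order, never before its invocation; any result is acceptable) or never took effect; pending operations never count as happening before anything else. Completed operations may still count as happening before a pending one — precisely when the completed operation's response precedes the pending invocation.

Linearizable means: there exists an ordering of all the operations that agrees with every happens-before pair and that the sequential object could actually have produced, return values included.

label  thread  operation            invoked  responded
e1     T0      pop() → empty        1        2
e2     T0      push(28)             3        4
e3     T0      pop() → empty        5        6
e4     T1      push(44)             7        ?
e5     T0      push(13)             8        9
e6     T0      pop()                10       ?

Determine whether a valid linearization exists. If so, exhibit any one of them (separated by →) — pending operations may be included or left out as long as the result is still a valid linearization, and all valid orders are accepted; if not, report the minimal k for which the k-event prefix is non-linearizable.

not linearizable — minimal violating prefix: 6 events

cut after 5 events: linearizable; cut after 6 events (e3 responds, time 6): not linearizable
one real-time candidate order over the 3 completed operations — the LIFO stack replay rejects it
take e1, e2, e3: step 3 already fails, because e3 pop() → empty cannot occur there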